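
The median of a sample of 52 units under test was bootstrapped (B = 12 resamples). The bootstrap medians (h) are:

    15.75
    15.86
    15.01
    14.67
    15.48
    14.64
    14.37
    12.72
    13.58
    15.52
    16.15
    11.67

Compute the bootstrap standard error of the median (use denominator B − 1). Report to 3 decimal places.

Bootstrap SE is the standard deviation of the 12 replicate medians.
Mean of replicates: (15.75 + 15.86 + 15.01 + 14.67 + 15.48 + 14.64 + 14.37 + 12.72 + 13.58 + 15.52 + 16.15 + 11.67) / 12 = 175.4200 / 12 = 14.6183
Sum of squared deviations: (+1.1317)² + (+1.2417)² + (+0.3917)² + (+0.0517)² + (+0.8617)² + (+0.0217)² + (−0.2483)² + (−1.8983)² + (−1.0383)² + (+0.9017)² + (+1.5317)² + (−2.9483)² = 20.3166
Variance = 20.3166 / 11 = 1.8470
SE* = √1.8470

SE* = 1.359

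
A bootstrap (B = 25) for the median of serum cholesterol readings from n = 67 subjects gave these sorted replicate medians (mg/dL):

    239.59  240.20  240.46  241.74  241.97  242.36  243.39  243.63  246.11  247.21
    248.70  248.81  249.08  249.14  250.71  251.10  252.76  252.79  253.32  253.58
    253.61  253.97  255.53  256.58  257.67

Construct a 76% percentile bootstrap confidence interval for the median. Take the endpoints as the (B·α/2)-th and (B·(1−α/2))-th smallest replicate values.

(240.46, 253.97)

α = 0.24; lower rank = 25 × 0.120 = 3; upper rank = 25 × 0.880 = 22.
The 3rd smallest replicate is 240.46; the 22nd is 253.97.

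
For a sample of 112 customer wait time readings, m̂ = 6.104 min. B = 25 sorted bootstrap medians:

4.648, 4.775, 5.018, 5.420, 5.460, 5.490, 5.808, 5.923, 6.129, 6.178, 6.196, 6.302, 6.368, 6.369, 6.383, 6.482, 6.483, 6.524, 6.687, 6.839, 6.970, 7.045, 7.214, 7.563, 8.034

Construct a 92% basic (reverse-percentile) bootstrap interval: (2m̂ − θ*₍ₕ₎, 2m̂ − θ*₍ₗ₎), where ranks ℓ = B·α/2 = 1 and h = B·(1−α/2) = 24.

(4.645, 7.560)

Percentile endpoints at ranks 1 and 24: θ*₍1₎ = 4.648, θ*₍24₎ = 7.563.
Basic interval reflects these around m̂:
  lower = 2 × 6.104 − 7.563 = 4.645
  upper = 2 × 6.104 − 4.648 = 7.560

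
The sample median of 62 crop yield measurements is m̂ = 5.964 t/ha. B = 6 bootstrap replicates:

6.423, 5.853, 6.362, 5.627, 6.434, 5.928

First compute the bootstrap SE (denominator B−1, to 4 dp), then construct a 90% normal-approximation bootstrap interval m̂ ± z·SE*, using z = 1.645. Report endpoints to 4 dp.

(5.3948, 6.5332)

Mean of replicates = 6.1045; sum of squared deviations = 0.5987; SE* = √(0.5987/5) = 0.3460
Margin = 1.645 × 0.3460 = 0.56917
Interval: 5.964 ± 0.56917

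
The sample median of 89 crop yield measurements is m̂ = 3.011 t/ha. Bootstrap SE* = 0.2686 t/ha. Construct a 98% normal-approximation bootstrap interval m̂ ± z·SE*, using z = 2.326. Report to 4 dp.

Margin = 2.326 × 0.2686 = 0.62476
Interval: 3.011 ± 0.62476

(2.3862, 3.6358)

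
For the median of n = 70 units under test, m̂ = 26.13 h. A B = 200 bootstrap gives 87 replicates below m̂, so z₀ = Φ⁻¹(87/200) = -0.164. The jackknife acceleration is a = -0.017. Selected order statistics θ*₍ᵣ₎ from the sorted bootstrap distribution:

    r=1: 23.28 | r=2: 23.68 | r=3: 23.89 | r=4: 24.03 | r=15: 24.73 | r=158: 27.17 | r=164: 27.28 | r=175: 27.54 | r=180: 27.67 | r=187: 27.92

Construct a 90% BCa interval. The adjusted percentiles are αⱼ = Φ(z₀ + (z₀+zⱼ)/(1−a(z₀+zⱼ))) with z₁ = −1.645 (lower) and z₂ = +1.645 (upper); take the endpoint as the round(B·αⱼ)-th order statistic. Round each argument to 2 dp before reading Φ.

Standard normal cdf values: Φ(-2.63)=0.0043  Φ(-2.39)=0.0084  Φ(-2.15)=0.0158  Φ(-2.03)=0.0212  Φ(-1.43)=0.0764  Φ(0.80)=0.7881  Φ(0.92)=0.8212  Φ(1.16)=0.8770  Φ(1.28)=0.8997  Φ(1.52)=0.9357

(24.03, 27.67)

Lower: z₀ + z₁ = -0.164 + (-1.645) = -1.809; 1 − a(z₀+z₁) = 1 − (-0.017)(-1.809) = 0.9692; argument = -0.164 + (-1.809)/0.9692 = -2.0304 → -2.03.
α₁ = Φ(-2.03) = 0.0212; rank = round(200 × 0.0212) = 4; θ*₍4₎ = 24.03.
Upper: z₀ + z₂ = 1.481; 1 − a(z₀+z₂) = 1.0252; argument = 1.2806 → 1.28; α₂ = 0.8997; rank = 180; θ*₍180₎ = 27.67.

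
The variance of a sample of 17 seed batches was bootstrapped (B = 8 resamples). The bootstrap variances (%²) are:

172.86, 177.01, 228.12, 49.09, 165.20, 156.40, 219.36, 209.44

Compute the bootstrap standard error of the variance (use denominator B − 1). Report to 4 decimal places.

Bootstrap SE is the standard deviation of the 8 replicate variances.
Mean of replicates: (172.86 + 177.01 + 228.12 + 49.09 + 165.20 + 156.40 + 219.36 + 209.44) / 8 = 1377.48000 / 8 = 172.18500
Sum of squared deviations: (+0.67500)² + (+4.82500)² + (+55.93500)² + (−123.09500)² + (−6.98500)² + (−15.78500)² + (+47.17500)² + (+37.25500)² = 22216.21160
Variance = 22216.21160 / 7 = 3173.74451
SE* = √3173.74451

SE* = 56.3360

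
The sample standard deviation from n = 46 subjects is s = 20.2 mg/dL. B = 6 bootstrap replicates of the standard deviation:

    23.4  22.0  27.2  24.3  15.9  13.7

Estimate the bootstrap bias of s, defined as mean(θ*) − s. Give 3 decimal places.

mean(θ*) = (23.4 + 22.0 + 27.2 + 24.3 + 15.9 + 13.7) / 6 = 21.0833
bias = 21.0833 − 20.2

bias = +0.883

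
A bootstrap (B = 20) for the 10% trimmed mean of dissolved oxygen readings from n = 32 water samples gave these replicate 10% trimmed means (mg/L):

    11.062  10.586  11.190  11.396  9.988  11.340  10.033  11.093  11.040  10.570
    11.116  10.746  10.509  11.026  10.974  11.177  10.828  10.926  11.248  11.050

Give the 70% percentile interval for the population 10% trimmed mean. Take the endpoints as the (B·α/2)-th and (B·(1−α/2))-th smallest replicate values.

(10.509, 11.190)

Sorted replicates: 9.988, 10.033, 10.509, 10.570, 10.586, 10.746, 10.828, 10.926, 10.974, 11.026, 11.040, 11.050, 11.062, 11.093, 11.116, 11.177, 11.190, 11.248, 11.340, 11.396
α = 0.30; lower rank = 20 × 0.150 = 3; upper rank = 20 × 0.850 = 17.
The 3rd smallest replicate is 10.509; the 17th is 11.190.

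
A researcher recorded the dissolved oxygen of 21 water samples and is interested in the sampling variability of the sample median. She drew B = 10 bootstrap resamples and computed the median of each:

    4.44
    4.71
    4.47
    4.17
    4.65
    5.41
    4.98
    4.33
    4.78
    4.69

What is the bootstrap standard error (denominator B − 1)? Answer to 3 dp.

Bootstrap SE is the standard deviation of the 10 replicate medians.
Mean of replicates: (4.44 + 4.71 + 4.47 + 4.17 + 4.65 + 5.41 + 4.98 + 4.33 + 4.78 + 4.69) / 10 = 46.6300 / 10 = 4.6630
Sum of squared deviations: (−0.2230)² + (+0.0470)² + (−0.1930)² + (−0.4930)² + (−0.0130)² + (+0.7470)² + (+0.3170)² + (−0.3330)² + (+0.1170)² + (+0.0270)² = 1.1162
Variance = 1.1162 / 9 = 0.1240
SE* = √0.1240

SE* = 0.352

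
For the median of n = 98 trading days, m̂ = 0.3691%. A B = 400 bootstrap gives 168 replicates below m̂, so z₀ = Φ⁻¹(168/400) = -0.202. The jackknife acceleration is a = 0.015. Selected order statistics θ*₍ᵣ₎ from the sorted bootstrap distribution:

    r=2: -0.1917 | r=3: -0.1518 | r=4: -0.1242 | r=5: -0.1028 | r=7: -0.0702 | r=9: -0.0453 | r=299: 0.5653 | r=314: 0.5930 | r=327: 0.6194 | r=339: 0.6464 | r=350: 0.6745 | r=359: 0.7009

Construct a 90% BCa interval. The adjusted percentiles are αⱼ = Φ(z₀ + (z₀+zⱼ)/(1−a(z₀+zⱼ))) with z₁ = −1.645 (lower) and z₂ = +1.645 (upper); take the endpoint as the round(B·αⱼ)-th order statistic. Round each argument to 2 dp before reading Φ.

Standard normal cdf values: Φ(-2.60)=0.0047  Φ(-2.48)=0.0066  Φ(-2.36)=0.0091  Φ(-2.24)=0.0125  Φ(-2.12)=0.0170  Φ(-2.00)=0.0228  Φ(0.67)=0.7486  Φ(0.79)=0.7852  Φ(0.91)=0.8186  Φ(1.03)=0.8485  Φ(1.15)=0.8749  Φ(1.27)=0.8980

Lower: z₀ + z₁ = -0.202 + (-1.645) = -1.847; 1 − a(z₀+z₁) = 1 − (0.015)(-1.847) = 1.0277; argument = -0.202 + (-1.847)/1.0277 = -1.9992 → -2.00.
α₁ = Φ(-2.00) = 0.0228; rank = round(400 × 0.0228) = 9; θ*₍9₎ = -0.0453.
Upper: z₀ + z₂ = 1.443; 1 − a(z₀+z₂) = 0.9784; argument = 1.2729 → 1.27; α₂ = 0.8980; rank = 359; θ*₍359₎ = 0.7009.

(-0.0453, 0.7009)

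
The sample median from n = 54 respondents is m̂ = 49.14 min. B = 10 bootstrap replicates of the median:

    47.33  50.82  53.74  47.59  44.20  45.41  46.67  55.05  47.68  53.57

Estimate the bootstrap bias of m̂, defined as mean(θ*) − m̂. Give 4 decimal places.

bias = +0.0660

mean(θ*) = (47.33 + 50.82 + 53.74 + 47.59 + 44.20 + 45.41 + 46.67 + 55.05 + 47.68 + 53.57) / 10 = 49.20600
bias = 49.20600 − 49.14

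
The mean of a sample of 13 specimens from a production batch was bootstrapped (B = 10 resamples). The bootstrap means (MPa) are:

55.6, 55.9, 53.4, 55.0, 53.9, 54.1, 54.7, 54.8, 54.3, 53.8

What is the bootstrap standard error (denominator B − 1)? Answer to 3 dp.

SE* = 0.802

Bootstrap SE is the standard deviation of the 10 replicate means.
Mean of replicates: (55.6 + 55.9 + 53.4 + 55.0 + 53.9 + 54.1 + 54.7 + 54.8 + 54.3 + 53.8) / 10 = 545.5000 / 10 = 54.5500
Sum of squared deviations: (+1.0500)² + (+1.3500)² + (−1.1500)² + (+0.4500)² + (−0.6500)² + (−0.4500)² + (+0.1500)² + (+0.2500)² + (−0.2500)² + (−0.7500)² = 5.7850
Variance = 5.7850 / 9 = 0.6428
SE* = √0.6428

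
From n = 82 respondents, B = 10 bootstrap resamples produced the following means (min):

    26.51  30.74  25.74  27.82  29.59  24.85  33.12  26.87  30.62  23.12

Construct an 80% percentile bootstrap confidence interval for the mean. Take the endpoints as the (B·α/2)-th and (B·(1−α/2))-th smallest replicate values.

(23.12, 30.74)

Sorted replicates: 23.12, 24.85, 25.74, 26.51, 26.87, 27.82, 29.59, 30.62, 30.74, 33.12
α = 0.20; lower rank = 10 × 0.100 = 1; upper rank = 10 × 0.900 = 9.
The 1st smallest replicate is 23.12; the 9th is 30.74.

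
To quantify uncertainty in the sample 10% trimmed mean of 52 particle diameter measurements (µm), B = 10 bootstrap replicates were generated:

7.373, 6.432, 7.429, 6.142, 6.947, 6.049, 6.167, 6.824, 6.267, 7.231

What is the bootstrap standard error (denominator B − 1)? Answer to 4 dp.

Bootstrap SE is the standard deviation of the 10 replicate 10% trimmed means.
Mean of replicates: (7.373 + 6.432 + 7.429 + 6.142 + 6.947 + 6.049 + 6.167 + 6.824 + 6.267 + 7.231) / 10 = 66.86100 / 10 = 6.68610
Sum of squared deviations: (+0.68690)² + (−0.25410)² + (+0.74290)² + (−0.54410)² + (+0.26090)² + (−0.63710)² + (−0.51910)² + (+0.13790)² + (−0.41910)² + (+0.54490)² = 2.61935
Variance = 2.61935 / 9 = 0.29104
SE* = √0.29104

SE* = 0.5395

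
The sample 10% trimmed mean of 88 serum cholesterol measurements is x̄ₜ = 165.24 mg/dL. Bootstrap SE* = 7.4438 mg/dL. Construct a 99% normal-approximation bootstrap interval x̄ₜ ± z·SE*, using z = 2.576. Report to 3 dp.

(146.065, 184.415)

Margin = 2.576 × 7.4438 = 19.1752
Interval: 165.24 ± 19.1752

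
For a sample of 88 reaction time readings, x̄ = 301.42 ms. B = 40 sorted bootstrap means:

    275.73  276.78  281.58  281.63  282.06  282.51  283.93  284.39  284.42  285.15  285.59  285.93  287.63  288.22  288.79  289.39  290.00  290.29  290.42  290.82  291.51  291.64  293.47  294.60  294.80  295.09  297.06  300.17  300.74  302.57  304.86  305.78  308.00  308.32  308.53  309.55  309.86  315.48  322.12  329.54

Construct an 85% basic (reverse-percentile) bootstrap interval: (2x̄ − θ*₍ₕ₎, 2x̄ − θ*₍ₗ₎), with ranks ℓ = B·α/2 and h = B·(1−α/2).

(292.98, 321.26)

Percentile endpoints at ranks 3 and 37: θ*₍3₎ = 281.58, θ*₍37₎ = 309.86.
Basic interval reflects these around x̄:
  lower = 2 × 301.42 − 309.86 = 292.98
  upper = 2 × 301.42 − 281.58 = 321.26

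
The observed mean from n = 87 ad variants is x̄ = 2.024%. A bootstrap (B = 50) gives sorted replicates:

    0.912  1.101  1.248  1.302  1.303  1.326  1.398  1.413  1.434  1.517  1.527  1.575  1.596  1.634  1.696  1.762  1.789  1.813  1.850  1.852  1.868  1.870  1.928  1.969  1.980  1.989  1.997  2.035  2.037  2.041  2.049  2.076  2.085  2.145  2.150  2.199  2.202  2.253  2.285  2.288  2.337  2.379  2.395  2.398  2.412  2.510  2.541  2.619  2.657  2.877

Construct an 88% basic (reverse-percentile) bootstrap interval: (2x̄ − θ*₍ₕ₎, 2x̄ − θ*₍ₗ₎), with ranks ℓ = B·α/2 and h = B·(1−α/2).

Percentile endpoints at ranks 3 and 47: θ*₍3₎ = 1.248, θ*₍47₎ = 2.541.
Basic interval reflects these around x̄:
  lower = 2 × 2.024 − 2.541 = 1.507
  upper = 2 × 2.024 − 1.248 = 2.800

(1.507, 2.800)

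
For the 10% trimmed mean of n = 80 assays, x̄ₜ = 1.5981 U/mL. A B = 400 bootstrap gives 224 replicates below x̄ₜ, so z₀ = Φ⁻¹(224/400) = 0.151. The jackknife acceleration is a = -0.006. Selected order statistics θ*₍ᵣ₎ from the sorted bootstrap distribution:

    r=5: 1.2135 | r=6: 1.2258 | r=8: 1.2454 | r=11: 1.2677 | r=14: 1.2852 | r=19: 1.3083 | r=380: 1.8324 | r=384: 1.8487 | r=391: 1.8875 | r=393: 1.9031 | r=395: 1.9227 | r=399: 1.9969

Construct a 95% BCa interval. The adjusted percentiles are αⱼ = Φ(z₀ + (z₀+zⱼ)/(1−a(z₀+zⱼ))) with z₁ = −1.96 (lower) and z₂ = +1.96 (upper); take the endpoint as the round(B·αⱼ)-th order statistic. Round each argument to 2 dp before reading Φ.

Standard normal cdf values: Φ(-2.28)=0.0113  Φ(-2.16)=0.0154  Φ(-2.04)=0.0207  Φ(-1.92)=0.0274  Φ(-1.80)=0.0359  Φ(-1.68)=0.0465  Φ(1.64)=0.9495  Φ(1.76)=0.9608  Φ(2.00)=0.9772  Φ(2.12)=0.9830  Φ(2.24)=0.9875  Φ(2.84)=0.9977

(1.3083, 1.9227)

Lower: z₀ + z₁ = 0.151 + (-1.960) = -1.809; 1 − a(z₀+z₁) = 1 − (-0.006)(-1.809) = 0.9891; argument = 0.151 + (-1.809)/0.9891 = -1.6779 → -1.68.
α₁ = Φ(-1.68) = 0.0465; rank = round(400 × 0.0465) = 19; θ*₍19₎ = 1.3083.
Upper: z₀ + z₂ = 2.111; 1 − a(z₀+z₂) = 1.0127; argument = 2.2356 → 2.24; α₂ = 0.9875; rank = 395; θ*₍395₎ = 1.9227.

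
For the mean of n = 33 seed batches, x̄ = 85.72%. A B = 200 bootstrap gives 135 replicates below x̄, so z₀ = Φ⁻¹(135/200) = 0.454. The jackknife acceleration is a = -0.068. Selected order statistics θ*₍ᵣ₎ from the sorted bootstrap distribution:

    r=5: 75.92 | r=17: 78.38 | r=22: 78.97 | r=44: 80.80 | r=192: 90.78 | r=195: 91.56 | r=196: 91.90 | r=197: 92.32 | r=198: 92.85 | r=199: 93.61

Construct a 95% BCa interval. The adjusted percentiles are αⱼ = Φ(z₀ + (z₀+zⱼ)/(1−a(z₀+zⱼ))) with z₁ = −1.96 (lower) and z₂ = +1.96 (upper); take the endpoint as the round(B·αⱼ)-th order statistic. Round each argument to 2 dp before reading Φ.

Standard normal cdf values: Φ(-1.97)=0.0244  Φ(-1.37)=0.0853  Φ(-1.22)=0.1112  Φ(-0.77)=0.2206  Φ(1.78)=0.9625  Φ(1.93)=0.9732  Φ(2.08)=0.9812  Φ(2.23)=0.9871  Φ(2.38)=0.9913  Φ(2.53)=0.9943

Lower: z₀ + z₁ = 0.454 + (-1.960) = -1.506; 1 − a(z₀+z₁) = 1 − (-0.068)(-1.506) = 0.8976; argument = 0.454 + (-1.506)/0.8976 = -1.2238 → -1.22.
α₁ = Φ(-1.22) = 0.1112; rank = round(200 × 0.1112) = 22; θ*₍22₎ = 78.97.
Upper: z₀ + z₂ = 2.414; 1 − a(z₀+z₂) = 1.1642; argument = 2.5276 → 2.53; α₂ = 0.9943; rank = 199; θ*₍199₎ = 93.61.

(78.97, 93.61)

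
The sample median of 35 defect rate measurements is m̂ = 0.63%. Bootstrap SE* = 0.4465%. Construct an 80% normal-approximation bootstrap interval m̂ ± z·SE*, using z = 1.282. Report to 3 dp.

Margin = 1.282 × 0.4465 = 0.5724
Interval: 0.63 ± 0.5724

(0.058, 1.202)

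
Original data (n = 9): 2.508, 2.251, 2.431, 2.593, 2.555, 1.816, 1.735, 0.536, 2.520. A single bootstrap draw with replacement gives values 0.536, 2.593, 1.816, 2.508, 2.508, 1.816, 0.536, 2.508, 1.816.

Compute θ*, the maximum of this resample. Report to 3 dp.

Maximum = 2.593

θ* = 2.593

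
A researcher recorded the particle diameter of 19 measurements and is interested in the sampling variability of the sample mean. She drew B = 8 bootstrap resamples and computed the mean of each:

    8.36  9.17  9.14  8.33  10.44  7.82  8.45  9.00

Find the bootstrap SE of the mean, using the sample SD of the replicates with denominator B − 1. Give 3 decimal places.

Bootstrap SE is the standard deviation of the 8 replicate means.
Mean of replicates: (8.36 + 9.17 + 9.14 + 8.33 + 10.44 + 7.82 + 8.45 + 9.00) / 8 = 70.7100 / 8 = 8.8387
Sum of squared deviations: (−0.4787)² + (+0.3313)² + (+0.3013)² + (−0.5087)² + (+1.6013)² + (−1.0187)² + (−0.3887)² + (+0.1613)² = 4.4675
Variance = 4.4675 / 7 = 0.6382
SE* = √0.6382

SE* = 0.799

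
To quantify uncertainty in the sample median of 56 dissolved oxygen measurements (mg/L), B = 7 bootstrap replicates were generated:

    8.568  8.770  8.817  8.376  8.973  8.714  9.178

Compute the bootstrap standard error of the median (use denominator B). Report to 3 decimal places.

Bootstrap SE is the standard deviation of the 7 replicate medians.
Mean of replicates: (8.568 + 8.770 + 8.817 + 8.376 + 8.973 + 8.714 + 9.178) / 7 = 61.3960 / 7 = 8.7709
Sum of squared deviations: (−0.2029)² + (−0.0009)² + (+0.0461)² + (−0.3949)² + (+0.2021)² + (−0.0569)² + (+0.4071)² = 0.4091
Variance = 0.4091 / 7 = 0.0584
SE* = √0.0584

SE* = 0.242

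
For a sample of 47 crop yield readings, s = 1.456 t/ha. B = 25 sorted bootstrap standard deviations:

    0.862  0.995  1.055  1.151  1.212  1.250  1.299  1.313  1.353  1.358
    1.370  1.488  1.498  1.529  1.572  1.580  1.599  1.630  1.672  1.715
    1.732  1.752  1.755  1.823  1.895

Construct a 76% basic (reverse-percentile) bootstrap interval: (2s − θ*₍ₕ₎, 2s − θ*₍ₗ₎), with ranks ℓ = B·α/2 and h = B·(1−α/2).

(1.160, 1.857)

Percentile endpoints at ranks 3 and 22: θ*₍3₎ = 1.055, θ*₍22₎ = 1.752.
Basic interval reflects these around s:
  lower = 2 × 1.456 − 1.752 = 1.160
  upper = 2 × 1.456 − 1.055 = 1.857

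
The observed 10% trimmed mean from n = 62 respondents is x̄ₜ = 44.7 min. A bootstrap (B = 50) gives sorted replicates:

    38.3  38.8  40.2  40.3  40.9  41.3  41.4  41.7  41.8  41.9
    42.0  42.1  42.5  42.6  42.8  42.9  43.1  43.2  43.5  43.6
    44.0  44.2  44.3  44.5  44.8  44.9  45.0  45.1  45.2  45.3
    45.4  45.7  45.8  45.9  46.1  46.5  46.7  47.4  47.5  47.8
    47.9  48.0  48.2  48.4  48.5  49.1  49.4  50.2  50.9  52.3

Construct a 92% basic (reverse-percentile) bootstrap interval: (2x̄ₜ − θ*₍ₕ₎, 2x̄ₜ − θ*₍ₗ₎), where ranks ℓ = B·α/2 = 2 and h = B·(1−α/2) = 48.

(39.2, 50.6)

Percentile endpoints at ranks 2 and 48: θ*₍2₎ = 38.8, θ*₍48₎ = 50.2.
Basic interval reflects these around x̄ₜ:
  lower = 2 × 44.7 − 50.2 = 39.2
  upper = 2 × 44.7 − 38.8 = 50.6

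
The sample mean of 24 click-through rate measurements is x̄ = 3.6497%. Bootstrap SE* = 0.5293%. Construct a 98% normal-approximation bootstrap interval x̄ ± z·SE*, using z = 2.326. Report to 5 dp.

Margin = 2.326 × 0.5293 = 1.231152
Interval: 3.6497 ± 1.231152

(2.41855, 4.88085)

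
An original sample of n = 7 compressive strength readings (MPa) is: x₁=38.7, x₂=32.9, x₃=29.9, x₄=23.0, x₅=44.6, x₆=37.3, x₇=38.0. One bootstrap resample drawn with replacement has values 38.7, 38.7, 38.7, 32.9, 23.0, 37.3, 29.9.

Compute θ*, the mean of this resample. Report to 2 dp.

θ* = 34.17

Mean = (38.7 + 38.7 + 38.7 + 32.9 + 23.0 + 37.3 + 29.9) / 7 = 239.20 / 7 = 34.17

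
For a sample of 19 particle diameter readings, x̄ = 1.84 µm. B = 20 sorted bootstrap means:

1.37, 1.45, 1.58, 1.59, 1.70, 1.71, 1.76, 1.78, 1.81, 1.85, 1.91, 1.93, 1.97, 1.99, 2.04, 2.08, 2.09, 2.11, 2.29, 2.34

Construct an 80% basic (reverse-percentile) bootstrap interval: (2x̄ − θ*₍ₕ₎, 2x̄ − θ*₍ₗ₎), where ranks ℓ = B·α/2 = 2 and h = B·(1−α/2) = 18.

Percentile endpoints at ranks 2 and 18: θ*₍2₎ = 1.45, θ*₍18₎ = 2.11.
Basic interval reflects these around x̄:
  lower = 2 × 1.84 − 2.11 = 1.57
  upper = 2 × 1.84 − 1.45 = 2.23

(1.57, 2.23)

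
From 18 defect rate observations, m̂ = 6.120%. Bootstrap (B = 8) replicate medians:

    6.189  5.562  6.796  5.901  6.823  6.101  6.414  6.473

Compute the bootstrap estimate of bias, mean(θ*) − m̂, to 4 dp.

mean(θ*) = (6.189 + 5.562 + 6.796 + 5.901 + 6.823 + 6.101 + 6.414 + 6.473) / 8 = 6.28238
bias = 6.28238 − 6.120

bias = +0.1624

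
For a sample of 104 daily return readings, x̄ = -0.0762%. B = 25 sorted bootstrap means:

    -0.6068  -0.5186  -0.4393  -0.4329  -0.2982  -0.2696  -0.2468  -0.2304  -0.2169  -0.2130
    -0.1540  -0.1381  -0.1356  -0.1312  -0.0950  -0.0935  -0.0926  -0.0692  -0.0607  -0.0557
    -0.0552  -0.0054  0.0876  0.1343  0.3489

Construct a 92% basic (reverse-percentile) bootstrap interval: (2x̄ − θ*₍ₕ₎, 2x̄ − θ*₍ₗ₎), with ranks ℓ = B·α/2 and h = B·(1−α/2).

Percentile endpoints at ranks 1 and 24: θ*₍1₎ = -0.6068, θ*₍24₎ = 0.1343.
Basic interval reflects these around x̄:
  lower = 2 × -0.0762 − 0.1343 = -0.2867
  upper = 2 × -0.0762 − -0.6068 = 0.4544

(-0.2867, 0.4544)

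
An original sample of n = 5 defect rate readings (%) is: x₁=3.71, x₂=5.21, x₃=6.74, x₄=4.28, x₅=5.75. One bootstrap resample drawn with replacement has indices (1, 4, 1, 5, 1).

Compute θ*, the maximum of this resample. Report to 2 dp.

Resample values: 3.71, 4.28, 3.71, 5.75, 3.71.
Maximum = 5.75

θ* = 5.75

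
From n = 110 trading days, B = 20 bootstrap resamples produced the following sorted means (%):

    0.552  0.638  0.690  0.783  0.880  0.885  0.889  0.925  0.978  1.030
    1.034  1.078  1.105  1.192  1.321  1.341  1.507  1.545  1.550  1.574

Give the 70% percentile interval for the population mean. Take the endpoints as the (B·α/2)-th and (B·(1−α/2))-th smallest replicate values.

(0.690, 1.507)

α = 0.30; lower rank = 20 × 0.150 = 3; upper rank = 20 × 0.850 = 17.
The 3rd smallest replicate is 0.690; the 17th is 1.507.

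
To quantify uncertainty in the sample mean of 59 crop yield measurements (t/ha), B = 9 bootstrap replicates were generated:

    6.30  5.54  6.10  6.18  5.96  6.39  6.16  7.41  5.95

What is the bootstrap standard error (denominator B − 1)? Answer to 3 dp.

SE* = 0.509

Bootstrap SE is the standard deviation of the 9 replicate means.
Mean of replicates: (6.30 + 5.54 + 6.10 + 6.18 + 5.96 + 6.39 + 6.16 + 7.41 + 5.95) / 9 = 55.9900 / 9 = 6.2211
Sum of squared deviations: (+0.0789)² + (−0.6811)² + (−0.1211)² + (−0.0411)² + (−0.2611)² + (+0.1689)² + (−0.0611)² + (+1.1889)² + (−0.2711)² = 2.0739
Variance = 2.0739 / 8 = 0.2592
SE* = √0.2592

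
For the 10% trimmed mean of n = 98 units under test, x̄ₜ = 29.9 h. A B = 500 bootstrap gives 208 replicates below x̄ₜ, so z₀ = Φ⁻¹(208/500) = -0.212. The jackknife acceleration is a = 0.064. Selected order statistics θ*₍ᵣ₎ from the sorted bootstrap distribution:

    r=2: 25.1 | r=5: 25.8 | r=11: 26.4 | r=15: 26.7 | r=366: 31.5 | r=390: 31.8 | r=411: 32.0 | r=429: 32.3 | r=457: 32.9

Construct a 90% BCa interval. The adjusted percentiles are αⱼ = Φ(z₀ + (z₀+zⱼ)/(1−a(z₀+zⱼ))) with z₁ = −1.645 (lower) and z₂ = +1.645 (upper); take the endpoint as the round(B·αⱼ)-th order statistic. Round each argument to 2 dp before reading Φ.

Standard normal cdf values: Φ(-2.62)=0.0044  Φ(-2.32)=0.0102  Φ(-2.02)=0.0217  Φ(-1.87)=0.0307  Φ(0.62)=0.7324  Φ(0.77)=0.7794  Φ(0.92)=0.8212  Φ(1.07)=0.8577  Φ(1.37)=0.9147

Lower: z₀ + z₁ = -0.212 + (-1.645) = -1.857; 1 − a(z₀+z₁) = 1 − (0.064)(-1.857) = 1.1188; argument = -0.212 + (-1.857)/1.1188 = -1.8717 → -1.87.
α₁ = Φ(-1.87) = 0.0307; rank = round(500 × 0.0307) = 15; θ*₍15₎ = 26.7.
Upper: z₀ + z₂ = 1.433; 1 − a(z₀+z₂) = 0.9083; argument = 1.3657 → 1.37; α₂ = 0.9147; rank = 457; θ*₍457₎ = 32.9.

(26.7, 32.9)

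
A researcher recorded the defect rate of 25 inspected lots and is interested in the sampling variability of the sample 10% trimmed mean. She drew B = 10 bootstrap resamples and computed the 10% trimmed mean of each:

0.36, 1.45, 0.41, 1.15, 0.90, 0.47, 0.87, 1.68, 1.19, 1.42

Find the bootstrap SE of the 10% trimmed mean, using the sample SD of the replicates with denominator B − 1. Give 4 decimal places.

Bootstrap SE is the standard deviation of the 10 replicate 10% trimmed means.
Mean of replicates: (0.36 + 1.45 + 0.41 + 1.15 + 0.90 + 0.47 + 0.87 + 1.68 + 1.19 + 1.42) / 10 = 9.90000 / 10 = 0.99000
Sum of squared deviations: (−0.63000)² + (+0.46000)² + (−0.58000)² + (+0.16000)² + (−0.09000)² + (−0.52000)² + (−0.12000)² + (+0.69000)² + (+0.20000)² + (+0.43000)² = 1.96440
Variance = 1.96440 / 9 = 0.21827
SE* = √0.21827

SE* = 0.4672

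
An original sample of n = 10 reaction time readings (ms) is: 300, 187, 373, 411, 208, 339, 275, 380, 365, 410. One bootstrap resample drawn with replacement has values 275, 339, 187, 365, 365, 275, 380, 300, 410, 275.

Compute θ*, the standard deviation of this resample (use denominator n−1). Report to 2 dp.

θ* = 66.83

Mean = 317.1000; sum of squared deviations = 40190.9000
s² = 40190.9000 / 9 = 4465.6556
s = √4465.6556 = 66.83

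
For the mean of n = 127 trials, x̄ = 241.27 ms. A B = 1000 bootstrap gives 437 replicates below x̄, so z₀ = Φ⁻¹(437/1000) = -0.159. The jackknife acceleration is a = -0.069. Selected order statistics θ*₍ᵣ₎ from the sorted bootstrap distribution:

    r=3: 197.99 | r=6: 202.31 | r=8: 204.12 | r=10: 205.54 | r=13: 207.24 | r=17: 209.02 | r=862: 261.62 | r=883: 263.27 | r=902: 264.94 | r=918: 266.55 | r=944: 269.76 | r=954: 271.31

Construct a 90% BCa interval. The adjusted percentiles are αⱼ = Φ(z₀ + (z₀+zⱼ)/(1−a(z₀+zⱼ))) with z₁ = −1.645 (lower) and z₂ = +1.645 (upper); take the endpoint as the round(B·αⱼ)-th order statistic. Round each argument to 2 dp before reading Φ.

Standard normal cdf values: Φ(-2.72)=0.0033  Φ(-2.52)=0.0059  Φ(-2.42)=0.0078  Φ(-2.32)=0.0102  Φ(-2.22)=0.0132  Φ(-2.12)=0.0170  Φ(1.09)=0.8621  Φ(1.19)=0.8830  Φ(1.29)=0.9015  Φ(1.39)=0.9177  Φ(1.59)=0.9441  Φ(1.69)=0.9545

Lower: z₀ + z₁ = -0.159 + (-1.645) = -1.804; 1 − a(z₀+z₁) = 1 − (-0.069)(-1.804) = 0.8755; argument = -0.159 + (-1.804)/0.8755 = -2.2195 → -2.22.
α₁ = Φ(-2.22) = 0.0132; rank = round(1000 × 0.0132) = 13; θ*₍13₎ = 207.24.
Upper: z₀ + z₂ = 1.486; 1 − a(z₀+z₂) = 1.1025; argument = 1.1888 → 1.19; α₂ = 0.8830; rank = 883; θ*₍883₎ = 263.27.

(207.24, 263.27)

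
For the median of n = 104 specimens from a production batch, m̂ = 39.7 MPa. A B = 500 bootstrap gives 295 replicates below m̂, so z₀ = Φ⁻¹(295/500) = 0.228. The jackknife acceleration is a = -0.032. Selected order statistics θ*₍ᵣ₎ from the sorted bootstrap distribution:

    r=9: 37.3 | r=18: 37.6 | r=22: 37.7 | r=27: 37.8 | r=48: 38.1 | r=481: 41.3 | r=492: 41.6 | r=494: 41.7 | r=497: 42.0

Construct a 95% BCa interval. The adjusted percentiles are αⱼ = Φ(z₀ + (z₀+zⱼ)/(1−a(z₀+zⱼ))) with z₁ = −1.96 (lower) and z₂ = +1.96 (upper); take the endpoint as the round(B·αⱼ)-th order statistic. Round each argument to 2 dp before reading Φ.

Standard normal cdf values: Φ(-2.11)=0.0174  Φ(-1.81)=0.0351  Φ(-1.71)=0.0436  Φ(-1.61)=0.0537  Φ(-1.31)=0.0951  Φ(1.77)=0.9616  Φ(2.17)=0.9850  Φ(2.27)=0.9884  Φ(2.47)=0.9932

Lower: z₀ + z₁ = 0.228 + (-1.960) = -1.732; 1 − a(z₀+z₁) = 1 − (-0.032)(-1.732) = 0.9446; argument = 0.228 + (-1.732)/0.9446 = -1.6056 → -1.61.
α₁ = Φ(-1.61) = 0.0537; rank = round(500 × 0.0537) = 27; θ*₍27₎ = 37.8.
Upper: z₀ + z₂ = 2.188; 1 − a(z₀+z₂) = 1.0700; argument = 2.2728 → 2.27; α₂ = 0.9884; rank = 494; θ*₍494₎ = 41.7.

(37.8, 41.7)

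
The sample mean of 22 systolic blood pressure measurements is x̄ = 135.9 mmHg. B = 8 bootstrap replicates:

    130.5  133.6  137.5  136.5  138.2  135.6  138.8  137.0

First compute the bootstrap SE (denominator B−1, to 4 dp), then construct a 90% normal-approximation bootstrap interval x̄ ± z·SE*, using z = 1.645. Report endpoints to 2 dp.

(131.40, 140.40)

Mean of replicates = 135.9625; sum of squared deviations = 52.3388; SE* = √(52.3388/7) = 2.7344
Margin = 1.645 × 2.7344 = 4.498
Interval: 135.9 ± 4.498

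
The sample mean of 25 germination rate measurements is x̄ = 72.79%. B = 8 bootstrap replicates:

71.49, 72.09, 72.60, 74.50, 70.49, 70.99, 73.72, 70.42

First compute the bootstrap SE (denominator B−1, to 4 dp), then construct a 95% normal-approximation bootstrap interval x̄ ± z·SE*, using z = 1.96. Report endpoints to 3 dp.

Mean of replicates = 72.0375; sum of squared deviations = 15.6220; SE* = √(15.6220/7) = 1.4939
Margin = 1.96 × 1.4939 = 2.9280
Interval: 72.79 ± 2.9280

(69.862, 75.718)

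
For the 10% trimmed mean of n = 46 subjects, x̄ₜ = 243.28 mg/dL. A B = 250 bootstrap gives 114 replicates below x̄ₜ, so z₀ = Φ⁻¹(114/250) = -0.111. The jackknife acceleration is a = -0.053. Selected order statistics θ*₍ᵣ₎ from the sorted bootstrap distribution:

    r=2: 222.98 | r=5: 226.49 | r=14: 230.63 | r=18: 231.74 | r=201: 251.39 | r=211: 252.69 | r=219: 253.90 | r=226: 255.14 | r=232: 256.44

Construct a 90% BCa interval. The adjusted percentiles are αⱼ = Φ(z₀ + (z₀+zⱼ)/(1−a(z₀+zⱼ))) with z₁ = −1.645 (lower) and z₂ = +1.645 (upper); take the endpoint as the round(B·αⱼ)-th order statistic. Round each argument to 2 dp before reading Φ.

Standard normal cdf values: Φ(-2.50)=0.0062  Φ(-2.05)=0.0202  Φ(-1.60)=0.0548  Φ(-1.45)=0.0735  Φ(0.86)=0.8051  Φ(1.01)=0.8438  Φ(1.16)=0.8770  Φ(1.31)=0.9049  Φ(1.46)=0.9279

Lower: z₀ + z₁ = -0.111 + (-1.645) = -1.756; 1 − a(z₀+z₁) = 1 − (-0.053)(-1.756) = 0.9069; argument = -0.111 + (-1.756)/0.9069 = -2.0472 → -2.05.
α₁ = Φ(-2.05) = 0.0202; rank = round(250 × 0.0202) = 5; θ*₍5₎ = 226.49.
Upper: z₀ + z₂ = 1.534; 1 − a(z₀+z₂) = 1.0813; argument = 1.3077 → 1.31; α₂ = 0.9049; rank = 226; θ*₍226₎ = 255.14.

(226.49, 255.14)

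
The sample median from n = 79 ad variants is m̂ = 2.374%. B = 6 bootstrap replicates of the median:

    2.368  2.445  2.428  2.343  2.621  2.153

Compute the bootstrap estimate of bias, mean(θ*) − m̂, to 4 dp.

mean(θ*) = (2.368 + 2.445 + 2.428 + 2.343 + 2.621 + 2.153) / 6 = 2.39300
bias = 2.39300 − 2.374

bias = +0.0190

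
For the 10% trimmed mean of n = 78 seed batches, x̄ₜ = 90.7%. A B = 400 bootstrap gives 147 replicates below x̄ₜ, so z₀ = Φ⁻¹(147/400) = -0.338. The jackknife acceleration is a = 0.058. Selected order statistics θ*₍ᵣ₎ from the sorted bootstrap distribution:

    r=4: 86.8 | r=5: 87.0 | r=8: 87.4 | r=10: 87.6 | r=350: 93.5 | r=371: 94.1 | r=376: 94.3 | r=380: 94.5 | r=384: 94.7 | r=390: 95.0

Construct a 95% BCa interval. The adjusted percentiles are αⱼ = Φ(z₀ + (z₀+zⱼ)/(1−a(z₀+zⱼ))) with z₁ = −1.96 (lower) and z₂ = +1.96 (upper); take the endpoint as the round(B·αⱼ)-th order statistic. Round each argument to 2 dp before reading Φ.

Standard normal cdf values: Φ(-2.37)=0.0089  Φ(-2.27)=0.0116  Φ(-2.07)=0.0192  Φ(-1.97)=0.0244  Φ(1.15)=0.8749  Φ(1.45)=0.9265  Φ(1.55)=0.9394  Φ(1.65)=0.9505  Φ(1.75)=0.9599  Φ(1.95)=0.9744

(86.8, 94.1)

Lower: z₀ + z₁ = -0.338 + (-1.960) = -2.298; 1 − a(z₀+z₁) = 1 − (0.058)(-2.298) = 1.1333; argument = -0.338 + (-2.298)/1.1333 = -2.3657 → -2.37.
α₁ = Φ(-2.37) = 0.0089; rank = round(400 × 0.0089) = 4; θ*₍4₎ = 86.8.
Upper: z₀ + z₂ = 1.622; 1 − a(z₀+z₂) = 0.9059; argument = 1.4524 → 1.45; α₂ = 0.9265; rank = 371; θ*₍371₎ = 94.1.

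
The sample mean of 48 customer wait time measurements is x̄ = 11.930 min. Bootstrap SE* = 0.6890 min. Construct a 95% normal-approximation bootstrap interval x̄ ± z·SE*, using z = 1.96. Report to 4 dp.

(10.5796, 13.2804)

Margin = 1.96 × 0.6890 = 1.35044
Interval: 11.930 ± 1.35044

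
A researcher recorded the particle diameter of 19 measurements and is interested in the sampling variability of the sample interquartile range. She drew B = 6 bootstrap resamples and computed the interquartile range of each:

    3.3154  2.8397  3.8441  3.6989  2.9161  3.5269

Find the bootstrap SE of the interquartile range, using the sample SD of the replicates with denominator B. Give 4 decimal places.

SE* = 0.3757

Bootstrap SE is the standard deviation of the 6 replicate interquartile ranges.
Mean of replicates: (3.3154 + 2.8397 + 3.8441 + 3.6989 + 2.9161 + 3.5269) / 6 = 20.14110 / 6 = 3.35685
Sum of squared deviations: (−0.04145)² + (−0.51715)² + (+0.48725)² + (+0.34205)² + (−0.44075)² + (+0.17005)² = 0.84675
Variance = 0.84675 / 6 = 0.14113
SE* = √0.14113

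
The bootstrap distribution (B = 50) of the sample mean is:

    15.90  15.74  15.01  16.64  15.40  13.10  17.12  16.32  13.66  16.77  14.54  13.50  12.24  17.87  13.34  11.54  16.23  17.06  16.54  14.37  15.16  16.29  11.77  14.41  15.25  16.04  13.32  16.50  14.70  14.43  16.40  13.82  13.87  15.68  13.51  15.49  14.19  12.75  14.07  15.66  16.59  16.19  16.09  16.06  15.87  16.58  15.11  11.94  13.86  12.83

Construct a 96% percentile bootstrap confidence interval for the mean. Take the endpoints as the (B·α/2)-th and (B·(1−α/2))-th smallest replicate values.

Sorted replicates: 11.54, 11.77, 11.94, 12.24, 12.75, 12.83, 13.10, 13.32, 13.34, 13.50, 13.51, 13.66, 13.82, 13.86, 13.87, 14.07, 14.19, 14.37, 14.41, 14.43, 14.54, 14.70, 15.01, 15.11, 15.16, 15.25, 15.40, 15.49, 15.66, 15.68, 15.74, 15.87, 15.90, 16.04, 16.06, 16.09, 16.19, 16.23, 16.29, 16.32, 16.40, 16.50, 16.54, 16.58, 16.59, 16.64, 16.77, 17.06, 17.12, 17.87
α = 0.04; lower rank = 50 × 0.020 = 1; upper rank = 50 × 0.980 = 49.
The 1st smallest replicate is 11.54; the 49th is 17.12.

(11.54, 17.12)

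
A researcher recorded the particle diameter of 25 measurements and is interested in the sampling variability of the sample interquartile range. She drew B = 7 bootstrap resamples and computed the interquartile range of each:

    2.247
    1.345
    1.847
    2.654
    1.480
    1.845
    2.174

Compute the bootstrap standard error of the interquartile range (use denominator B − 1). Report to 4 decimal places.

SE* = 0.4550

Bootstrap SE is the standard deviation of the 7 replicate interquartile ranges.
Mean of replicates: (2.247 + 1.345 + 1.847 + 2.654 + 1.480 + 1.845 + 2.174) / 7 = 13.59200 / 7 = 1.94171
Sum of squared deviations: (+0.30529)² + (−0.59671)² + (−0.09471)² + (+0.71229)² + (−0.46171)² + (−0.09671)² + (+0.23229)² = 1.24208
Variance = 1.24208 / 6 = 0.20701
SE* = √0.20701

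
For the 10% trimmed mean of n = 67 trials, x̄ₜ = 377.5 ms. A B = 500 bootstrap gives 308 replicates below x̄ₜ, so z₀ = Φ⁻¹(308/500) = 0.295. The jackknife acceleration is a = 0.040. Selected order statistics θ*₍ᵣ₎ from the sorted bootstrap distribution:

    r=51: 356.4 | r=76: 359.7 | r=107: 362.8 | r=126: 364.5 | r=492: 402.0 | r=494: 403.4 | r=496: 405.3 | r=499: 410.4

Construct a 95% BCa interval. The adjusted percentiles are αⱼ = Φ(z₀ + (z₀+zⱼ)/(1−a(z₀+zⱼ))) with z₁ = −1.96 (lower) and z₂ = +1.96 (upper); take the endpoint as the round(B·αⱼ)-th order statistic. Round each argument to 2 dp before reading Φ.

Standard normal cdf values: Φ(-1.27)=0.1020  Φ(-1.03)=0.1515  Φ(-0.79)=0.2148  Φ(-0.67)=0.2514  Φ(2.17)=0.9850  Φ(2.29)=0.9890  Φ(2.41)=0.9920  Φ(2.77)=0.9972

Lower: z₀ + z₁ = 0.295 + (-1.960) = -1.665; 1 − a(z₀+z₁) = 1 − (0.040)(-1.665) = 1.0666; argument = 0.295 + (-1.665)/1.0666 = -1.2660 → -1.27.
α₁ = Φ(-1.27) = 0.1020; rank = round(500 × 0.1020) = 51; θ*₍51₎ = 356.4.
Upper: z₀ + z₂ = 2.255; 1 − a(z₀+z₂) = 0.9098; argument = 2.7736 → 2.77; α₂ = 0.9972; rank = 499; θ*₍499₎ = 410.4.

(356.4, 410.4)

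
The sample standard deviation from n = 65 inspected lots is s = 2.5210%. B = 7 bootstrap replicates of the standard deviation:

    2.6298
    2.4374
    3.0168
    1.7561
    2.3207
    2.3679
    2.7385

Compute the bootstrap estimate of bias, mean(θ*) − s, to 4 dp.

bias = −0.0543

mean(θ*) = (2.6298 + 2.4374 + 3.0168 + 1.7561 + 2.3207 + 2.3679 + 2.7385) / 7 = 2.46674
bias = 2.46674 − 2.5210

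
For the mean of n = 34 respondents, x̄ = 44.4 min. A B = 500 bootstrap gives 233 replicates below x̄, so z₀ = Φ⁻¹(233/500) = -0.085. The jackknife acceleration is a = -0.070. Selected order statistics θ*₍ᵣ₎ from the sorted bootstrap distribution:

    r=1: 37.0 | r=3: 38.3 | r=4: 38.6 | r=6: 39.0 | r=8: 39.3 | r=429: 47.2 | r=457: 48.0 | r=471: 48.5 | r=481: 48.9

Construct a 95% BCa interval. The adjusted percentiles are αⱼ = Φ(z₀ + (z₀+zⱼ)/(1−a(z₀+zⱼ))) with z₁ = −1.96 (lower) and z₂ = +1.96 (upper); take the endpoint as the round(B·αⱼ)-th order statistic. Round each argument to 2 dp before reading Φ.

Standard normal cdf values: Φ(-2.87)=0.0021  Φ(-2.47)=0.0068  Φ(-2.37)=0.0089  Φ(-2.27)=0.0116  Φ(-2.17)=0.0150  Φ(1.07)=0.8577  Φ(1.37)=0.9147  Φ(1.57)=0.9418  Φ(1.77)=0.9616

(38.3, 48.5)

Lower: z₀ + z₁ = -0.085 + (-1.960) = -2.045; 1 − a(z₀+z₁) = 1 − (-0.070)(-2.045) = 0.8569; argument = -0.085 + (-2.045)/0.8569 = -2.4716 → -2.47.
α₁ = Φ(-2.47) = 0.0068; rank = round(500 × 0.0068) = 3; θ*₍3₎ = 38.3.
Upper: z₀ + z₂ = 1.875; 1 − a(z₀+z₂) = 1.1313; argument = 1.5725 → 1.57; α₂ = 0.9418; rank = 471; θ*₍471₎ = 48.5.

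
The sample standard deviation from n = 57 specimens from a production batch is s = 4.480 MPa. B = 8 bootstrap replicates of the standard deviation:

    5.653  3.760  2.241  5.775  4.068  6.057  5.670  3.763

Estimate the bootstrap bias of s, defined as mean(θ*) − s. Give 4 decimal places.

mean(θ*) = (5.653 + 3.760 + 2.241 + 5.775 + 4.068 + 6.057 + 5.670 + 3.763) / 8 = 4.62338
bias = 4.62338 − 4.480

bias = +0.1434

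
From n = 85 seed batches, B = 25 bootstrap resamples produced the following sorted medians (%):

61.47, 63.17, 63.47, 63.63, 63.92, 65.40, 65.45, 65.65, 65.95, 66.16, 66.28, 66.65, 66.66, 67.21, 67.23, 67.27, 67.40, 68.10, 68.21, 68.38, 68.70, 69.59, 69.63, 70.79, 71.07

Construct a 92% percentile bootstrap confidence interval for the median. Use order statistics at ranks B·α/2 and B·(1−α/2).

(61.47, 70.79)

α = 0.08; lower rank = 25 × 0.040 = 1; upper rank = 25 × 0.960 = 24.
The 1st smallest replicate is 61.47; the 24th is 70.79.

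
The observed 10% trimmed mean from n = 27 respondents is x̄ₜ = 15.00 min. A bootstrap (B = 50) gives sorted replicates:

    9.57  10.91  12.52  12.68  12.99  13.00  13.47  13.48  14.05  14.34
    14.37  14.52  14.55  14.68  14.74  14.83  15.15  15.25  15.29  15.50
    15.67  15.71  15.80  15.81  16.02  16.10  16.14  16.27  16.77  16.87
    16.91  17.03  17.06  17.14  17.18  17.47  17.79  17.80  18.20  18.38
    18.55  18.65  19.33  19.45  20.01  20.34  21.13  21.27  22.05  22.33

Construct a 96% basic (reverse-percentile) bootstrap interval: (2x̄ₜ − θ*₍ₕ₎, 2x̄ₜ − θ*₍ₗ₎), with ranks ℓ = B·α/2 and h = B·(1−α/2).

(7.95, 20.43)

Percentile endpoints at ranks 1 and 49: θ*₍1₎ = 9.57, θ*₍49₎ = 22.05.
Basic interval reflects these around x̄ₜ:
  lower = 2 × 15.00 − 22.05 = 7.95
  upper = 2 × 15.00 − 9.57 = 20.43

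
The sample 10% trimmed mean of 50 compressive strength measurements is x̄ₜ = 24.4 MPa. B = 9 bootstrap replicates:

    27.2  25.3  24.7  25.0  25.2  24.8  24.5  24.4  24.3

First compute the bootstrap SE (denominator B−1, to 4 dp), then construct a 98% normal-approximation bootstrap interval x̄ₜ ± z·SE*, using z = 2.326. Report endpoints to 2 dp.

(22.36, 26.44)

Mean of replicates = 25.0444; sum of squared deviations = 6.1822; SE* = √(6.1822/8) = 0.8791
Margin = 2.326 × 0.8791 = 2.045
Interval: 24.4 ± 2.045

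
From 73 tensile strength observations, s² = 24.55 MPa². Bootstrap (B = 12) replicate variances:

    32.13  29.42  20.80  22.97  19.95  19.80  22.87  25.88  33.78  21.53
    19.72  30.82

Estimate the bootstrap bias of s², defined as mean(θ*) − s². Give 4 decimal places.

mean(θ*) = (32.13 + 29.42 + 20.80 + 22.97 + 19.95 + 19.80 + 22.87 + 25.88 + 33.78 + 21.53 + 19.72 + 30.82) / 12 = 24.97250
bias = 24.97250 − 24.55

bias = +0.4225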